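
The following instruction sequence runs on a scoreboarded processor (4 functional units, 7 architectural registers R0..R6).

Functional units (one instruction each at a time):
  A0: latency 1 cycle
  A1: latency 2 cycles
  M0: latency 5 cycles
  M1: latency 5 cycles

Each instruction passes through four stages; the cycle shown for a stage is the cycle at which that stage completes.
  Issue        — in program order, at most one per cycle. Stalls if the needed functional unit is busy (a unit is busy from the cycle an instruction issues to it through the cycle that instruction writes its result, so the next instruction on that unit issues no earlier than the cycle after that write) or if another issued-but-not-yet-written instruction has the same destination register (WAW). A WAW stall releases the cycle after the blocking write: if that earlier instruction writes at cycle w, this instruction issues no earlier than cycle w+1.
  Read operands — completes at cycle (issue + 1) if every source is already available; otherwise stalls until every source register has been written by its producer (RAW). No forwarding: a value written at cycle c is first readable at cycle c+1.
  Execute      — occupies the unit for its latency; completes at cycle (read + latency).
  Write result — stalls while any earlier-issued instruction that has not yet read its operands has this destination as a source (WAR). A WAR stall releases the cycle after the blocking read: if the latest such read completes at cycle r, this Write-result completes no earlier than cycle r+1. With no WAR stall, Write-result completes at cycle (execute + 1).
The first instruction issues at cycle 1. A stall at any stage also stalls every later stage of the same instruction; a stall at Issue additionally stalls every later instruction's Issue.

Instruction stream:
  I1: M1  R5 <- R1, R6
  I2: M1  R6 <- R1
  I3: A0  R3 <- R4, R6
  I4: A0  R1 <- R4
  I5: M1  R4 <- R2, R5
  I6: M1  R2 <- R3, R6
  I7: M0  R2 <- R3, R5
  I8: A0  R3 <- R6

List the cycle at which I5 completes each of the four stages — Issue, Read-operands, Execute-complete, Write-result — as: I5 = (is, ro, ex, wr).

I1: IS=1 RO=2 EX=7 WR=8
I2: IS=9 RO=10 EX=15 WR=16  [struct: M1 busy until I1 writes@8]
I3: IS=10 RO=17 EX=18 WR=19  [RAW R6: wait I2 write@16]
I4: IS=20 RO=21 EX=22 WR=23  [struct: A0 busy until I3 writes@19]
I5: IS=21 RO=22 EX=27 WR=28
I6: IS=29 RO=30 EX=35 WR=36  [struct: M1 busy until I5 writes@28]
I7: IS=37 RO=38 EX=43 WR=44  [WAW R2: wait I6 write@36]
I8: IS=38 RO=39 EX=40 WR=41

I5 = (21, 22, 27, 28)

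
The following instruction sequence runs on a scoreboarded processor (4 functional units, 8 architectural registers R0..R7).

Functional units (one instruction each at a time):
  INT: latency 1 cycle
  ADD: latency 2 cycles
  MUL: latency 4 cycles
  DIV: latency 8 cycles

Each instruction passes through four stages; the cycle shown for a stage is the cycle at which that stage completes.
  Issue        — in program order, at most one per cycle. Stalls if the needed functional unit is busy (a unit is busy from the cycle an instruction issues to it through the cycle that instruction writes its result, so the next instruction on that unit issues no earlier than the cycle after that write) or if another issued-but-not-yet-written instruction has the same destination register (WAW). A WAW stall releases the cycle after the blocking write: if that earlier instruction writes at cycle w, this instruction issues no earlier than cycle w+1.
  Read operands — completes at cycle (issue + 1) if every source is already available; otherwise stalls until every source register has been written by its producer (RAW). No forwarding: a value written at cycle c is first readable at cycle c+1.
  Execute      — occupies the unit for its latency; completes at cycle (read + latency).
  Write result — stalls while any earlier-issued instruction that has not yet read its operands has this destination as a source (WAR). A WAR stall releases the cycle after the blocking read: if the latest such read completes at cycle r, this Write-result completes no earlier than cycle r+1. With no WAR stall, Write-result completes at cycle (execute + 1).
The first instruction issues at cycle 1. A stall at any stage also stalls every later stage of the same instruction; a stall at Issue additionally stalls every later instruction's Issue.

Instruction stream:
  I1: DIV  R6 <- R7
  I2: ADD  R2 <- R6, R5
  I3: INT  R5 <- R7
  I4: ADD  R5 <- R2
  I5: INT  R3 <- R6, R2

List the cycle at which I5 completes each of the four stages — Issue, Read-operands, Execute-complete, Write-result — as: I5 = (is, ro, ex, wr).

c1: I1 issues→DIV
c2: I1 reads; I2 issues→ADD
c3: I3 issues→INT
c4: I3 reads
c5: I3 exec-done
c10: I1 exec-done
c11: I1 writes R6
c12: I2 reads
c13: I3 writes R5
c14: I2 exec-done
c15: I2 writes R2
c16: I4 issues→ADD
c17: I4 reads; I5 issues→INT
c18: I5 reads
c19: I4 exec-done; I5 exec-done
c20: I4 writes R5; I5 writes R3

I5 = (17, 18, 19, 20)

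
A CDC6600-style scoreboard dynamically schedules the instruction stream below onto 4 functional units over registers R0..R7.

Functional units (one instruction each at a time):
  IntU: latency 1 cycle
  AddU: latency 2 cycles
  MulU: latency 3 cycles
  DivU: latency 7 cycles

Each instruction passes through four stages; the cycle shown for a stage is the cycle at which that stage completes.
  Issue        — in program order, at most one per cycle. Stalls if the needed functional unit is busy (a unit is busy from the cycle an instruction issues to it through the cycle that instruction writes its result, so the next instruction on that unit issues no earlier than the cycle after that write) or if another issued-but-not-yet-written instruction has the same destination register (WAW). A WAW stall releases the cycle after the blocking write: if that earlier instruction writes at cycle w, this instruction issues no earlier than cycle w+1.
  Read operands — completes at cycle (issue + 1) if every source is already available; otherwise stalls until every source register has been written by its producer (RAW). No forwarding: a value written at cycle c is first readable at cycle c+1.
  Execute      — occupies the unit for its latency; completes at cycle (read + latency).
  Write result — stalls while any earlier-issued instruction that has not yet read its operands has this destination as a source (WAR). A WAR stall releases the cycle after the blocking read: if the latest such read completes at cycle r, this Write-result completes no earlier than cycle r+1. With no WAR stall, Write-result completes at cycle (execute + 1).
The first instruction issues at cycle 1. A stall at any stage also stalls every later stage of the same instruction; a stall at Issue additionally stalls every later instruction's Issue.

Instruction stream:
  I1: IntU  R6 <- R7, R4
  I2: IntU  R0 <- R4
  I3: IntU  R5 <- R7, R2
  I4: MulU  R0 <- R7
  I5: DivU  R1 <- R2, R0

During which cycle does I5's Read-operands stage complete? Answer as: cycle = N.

cycle = 16

I1 -> (1, 2, 3, 4)
I2 -> (5, 6, 7, 8)  // struct: IntU busy until I1 writes@4
I3 -> (9, 10, 11, 12)  // struct: IntU busy until I2 writes@8
I4 -> (10, 11, 14, 15)
I5 -> (11, 16, 23, 24)  // RAW R0: wait I4 write@15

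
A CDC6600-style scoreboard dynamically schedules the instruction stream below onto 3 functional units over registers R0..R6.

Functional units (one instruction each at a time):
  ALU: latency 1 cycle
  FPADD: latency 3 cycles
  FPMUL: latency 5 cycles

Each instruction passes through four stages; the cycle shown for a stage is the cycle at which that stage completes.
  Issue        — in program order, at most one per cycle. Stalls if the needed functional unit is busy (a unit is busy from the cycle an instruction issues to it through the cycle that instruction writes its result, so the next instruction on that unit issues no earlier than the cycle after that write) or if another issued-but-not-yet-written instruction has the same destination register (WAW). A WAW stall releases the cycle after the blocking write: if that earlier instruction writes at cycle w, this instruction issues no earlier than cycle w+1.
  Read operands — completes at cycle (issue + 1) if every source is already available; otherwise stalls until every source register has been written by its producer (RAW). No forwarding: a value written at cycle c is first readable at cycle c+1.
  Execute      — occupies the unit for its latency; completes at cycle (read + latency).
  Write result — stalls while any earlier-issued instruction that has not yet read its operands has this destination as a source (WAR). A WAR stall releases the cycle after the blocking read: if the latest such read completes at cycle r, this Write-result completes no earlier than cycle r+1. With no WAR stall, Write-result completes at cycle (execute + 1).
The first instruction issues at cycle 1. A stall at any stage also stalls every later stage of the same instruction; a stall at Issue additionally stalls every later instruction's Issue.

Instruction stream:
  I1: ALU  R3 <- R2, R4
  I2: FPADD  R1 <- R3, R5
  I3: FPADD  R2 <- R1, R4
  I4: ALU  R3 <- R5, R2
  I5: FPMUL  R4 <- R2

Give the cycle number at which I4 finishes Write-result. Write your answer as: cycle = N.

cycle = 18

[1] I1→ALU
[2] I1 RO; I2→FPADD
[3] I1 EX
[4] I1 WR R3
[5] I2 RO
[8] I2 EX
[9] I2 WR R1
[10] I3→FPADD
[11] I3 RO; I4→ALU
[12] I5→FPMUL
[14] I3 EX
[15] I3 WR R2
[16] I4 RO; I5 RO
[17] I4 EX
[18] I4 WR R3
[21] I5 EX
[22] I5 WR R4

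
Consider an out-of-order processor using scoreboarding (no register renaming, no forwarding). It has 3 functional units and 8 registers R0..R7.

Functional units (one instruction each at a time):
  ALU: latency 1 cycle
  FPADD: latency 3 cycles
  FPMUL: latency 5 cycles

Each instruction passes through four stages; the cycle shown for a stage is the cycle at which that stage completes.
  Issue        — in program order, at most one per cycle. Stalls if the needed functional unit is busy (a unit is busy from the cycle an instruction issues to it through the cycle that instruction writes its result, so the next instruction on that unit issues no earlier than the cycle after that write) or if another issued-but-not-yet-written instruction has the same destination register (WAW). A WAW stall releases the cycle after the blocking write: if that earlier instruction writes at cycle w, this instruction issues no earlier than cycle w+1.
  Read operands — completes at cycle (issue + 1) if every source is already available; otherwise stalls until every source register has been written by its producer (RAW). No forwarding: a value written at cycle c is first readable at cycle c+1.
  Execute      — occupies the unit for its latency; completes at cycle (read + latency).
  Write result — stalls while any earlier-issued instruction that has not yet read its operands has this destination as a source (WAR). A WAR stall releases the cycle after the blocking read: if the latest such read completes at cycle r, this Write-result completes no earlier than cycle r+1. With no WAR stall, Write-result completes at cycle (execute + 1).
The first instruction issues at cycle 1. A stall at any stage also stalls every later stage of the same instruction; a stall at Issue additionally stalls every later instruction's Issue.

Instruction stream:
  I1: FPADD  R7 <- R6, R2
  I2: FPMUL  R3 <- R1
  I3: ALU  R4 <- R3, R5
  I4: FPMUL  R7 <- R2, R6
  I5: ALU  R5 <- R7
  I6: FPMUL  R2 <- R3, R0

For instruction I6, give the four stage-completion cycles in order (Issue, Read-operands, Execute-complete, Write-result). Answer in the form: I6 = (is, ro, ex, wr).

I6 = (18, 19, 24, 25)

I1: IS=1 RO=2 EX=5 WR=6
I2: IS=2 RO=3 EX=8 WR=9
I3: IS=3 RO=10 EX=11 WR=12  [RAW R3: wait I2 write@9]
I4: IS=10 RO=11 EX=16 WR=17  [struct: FPMUL busy until I2 writes@9]
I5: IS=13 RO=18 EX=19 WR=20  [struct: ALU busy until I3 writes@12; RAW R7: wait I4 write@17]
I6: IS=18 RO=19 EX=24 WR=25  [struct: FPMUL busy until I4 writes@17]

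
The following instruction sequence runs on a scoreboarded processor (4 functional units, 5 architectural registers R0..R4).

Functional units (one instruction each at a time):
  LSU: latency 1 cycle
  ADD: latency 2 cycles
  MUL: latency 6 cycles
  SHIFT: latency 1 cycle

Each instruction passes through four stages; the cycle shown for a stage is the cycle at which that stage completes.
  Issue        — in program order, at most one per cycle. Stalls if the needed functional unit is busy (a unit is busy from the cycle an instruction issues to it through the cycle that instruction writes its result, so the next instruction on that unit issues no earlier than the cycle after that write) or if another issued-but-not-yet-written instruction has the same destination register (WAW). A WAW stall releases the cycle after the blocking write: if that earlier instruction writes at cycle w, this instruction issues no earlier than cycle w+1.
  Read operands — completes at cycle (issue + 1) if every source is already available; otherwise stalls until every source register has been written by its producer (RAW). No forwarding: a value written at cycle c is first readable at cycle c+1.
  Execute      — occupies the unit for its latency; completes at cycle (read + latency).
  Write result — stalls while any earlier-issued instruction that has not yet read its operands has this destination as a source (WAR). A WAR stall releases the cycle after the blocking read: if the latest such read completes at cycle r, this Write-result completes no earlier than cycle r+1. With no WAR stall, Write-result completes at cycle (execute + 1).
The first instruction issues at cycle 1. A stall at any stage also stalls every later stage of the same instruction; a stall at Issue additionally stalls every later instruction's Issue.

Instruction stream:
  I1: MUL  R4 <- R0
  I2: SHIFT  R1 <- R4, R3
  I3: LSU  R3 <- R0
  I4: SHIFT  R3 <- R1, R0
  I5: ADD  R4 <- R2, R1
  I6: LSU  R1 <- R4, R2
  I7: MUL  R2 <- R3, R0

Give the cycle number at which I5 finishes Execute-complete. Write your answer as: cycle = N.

cycle = 17

I1: IS=1 RO=2 EX=8 WR=9
I2: IS=2 RO=10 EX=11 WR=12  [RAW R4: wait I1 write@9]
I3: IS=3 RO=4 EX=5 WR=11  [WAR R3: wait I2 read@10]
I4: IS=13 RO=14 EX=15 WR=16  [struct: SHIFT busy until I2 writes@12]
I5: IS=14 RO=15 EX=17 WR=18
I6: IS=15 RO=19 EX=20 WR=21  [RAW R4: wait I5 write@18]
I7: IS=16 RO=17 EX=23 WR=24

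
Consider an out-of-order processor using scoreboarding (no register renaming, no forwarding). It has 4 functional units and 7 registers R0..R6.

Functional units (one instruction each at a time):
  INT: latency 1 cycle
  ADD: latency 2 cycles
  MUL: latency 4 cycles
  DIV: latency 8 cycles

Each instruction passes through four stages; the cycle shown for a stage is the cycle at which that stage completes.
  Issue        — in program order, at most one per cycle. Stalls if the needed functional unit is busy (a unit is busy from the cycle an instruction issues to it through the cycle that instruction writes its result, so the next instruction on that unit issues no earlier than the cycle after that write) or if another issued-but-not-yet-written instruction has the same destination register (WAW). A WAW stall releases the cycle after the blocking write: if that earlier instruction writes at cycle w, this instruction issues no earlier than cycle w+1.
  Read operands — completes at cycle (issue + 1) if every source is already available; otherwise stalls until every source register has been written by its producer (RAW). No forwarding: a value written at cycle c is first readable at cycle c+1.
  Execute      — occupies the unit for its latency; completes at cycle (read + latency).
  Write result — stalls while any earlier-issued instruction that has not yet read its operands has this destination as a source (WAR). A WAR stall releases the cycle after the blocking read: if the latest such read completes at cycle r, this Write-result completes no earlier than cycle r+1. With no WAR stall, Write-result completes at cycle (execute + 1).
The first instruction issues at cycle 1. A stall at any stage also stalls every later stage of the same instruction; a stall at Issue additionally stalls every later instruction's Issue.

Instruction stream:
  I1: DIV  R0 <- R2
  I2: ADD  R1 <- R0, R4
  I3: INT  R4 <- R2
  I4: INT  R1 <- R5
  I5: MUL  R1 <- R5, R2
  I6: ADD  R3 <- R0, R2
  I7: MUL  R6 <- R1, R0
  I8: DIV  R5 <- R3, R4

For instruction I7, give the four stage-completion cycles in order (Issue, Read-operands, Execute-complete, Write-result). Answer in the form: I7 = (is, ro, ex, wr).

I1  is:1  ro:2  ex:10  wr:11
I2  is:2  ro:12  ex:14  wr:15  — RAW R0: wait I1 write@11
I3  is:3  ro:4  ex:5  wr:13  — WAR R4: wait I2 read@12
I4  is:16  ro:17  ex:18  wr:19  — WAW R1: wait I2 write@15
I5  is:20  ro:21  ex:25  wr:26  — WAW R1: wait I4 write@19
I6  is:21  ro:22  ex:24  wr:25
I7  is:27  ro:28  ex:32  wr:33  — struct: MUL busy until I5 writes@26
I8  is:28  ro:29  ex:37  wr:38

I7 = (27, 28, 32, 33)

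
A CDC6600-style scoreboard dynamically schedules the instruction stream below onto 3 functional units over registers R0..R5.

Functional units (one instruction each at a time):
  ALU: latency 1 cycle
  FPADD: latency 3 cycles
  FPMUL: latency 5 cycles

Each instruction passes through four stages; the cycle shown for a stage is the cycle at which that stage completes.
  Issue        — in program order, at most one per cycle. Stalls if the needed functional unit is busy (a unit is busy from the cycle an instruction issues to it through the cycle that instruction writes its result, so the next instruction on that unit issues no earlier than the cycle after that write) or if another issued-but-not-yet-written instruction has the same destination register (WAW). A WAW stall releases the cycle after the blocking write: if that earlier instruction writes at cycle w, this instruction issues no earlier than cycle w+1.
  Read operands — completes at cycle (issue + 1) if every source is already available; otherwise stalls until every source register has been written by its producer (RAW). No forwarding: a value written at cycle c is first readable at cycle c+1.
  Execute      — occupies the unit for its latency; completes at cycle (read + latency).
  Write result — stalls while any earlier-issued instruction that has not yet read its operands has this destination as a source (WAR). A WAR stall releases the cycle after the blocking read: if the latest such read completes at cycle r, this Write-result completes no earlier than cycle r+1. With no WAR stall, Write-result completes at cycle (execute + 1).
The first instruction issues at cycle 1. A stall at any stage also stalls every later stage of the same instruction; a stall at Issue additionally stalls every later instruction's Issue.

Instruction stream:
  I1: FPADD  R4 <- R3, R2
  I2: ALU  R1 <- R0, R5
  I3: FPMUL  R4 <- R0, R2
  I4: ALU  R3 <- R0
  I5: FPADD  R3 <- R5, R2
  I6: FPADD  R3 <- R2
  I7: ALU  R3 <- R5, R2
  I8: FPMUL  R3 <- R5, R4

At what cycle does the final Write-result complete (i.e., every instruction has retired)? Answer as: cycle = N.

cycle = 35

I1: IS=1 RO=2 EX=5 WR=6
I2: IS=2 RO=3 EX=4 WR=5
I3: IS=7 RO=8 EX=13 WR=14  [WAW R4: wait I1 write@6]
I4: IS=8 RO=9 EX=10 WR=11
I5: IS=12 RO=13 EX=16 WR=17  [WAW R3: wait I4 write@11]
I6: IS=18 RO=19 EX=22 WR=23  [struct: FPADD busy until I5 writes@17]
I7: IS=24 RO=25 EX=26 WR=27  [WAW R3: wait I6 write@23]
I8: IS=28 RO=29 EX=34 WR=35  [WAW R3: wait I7 write@27]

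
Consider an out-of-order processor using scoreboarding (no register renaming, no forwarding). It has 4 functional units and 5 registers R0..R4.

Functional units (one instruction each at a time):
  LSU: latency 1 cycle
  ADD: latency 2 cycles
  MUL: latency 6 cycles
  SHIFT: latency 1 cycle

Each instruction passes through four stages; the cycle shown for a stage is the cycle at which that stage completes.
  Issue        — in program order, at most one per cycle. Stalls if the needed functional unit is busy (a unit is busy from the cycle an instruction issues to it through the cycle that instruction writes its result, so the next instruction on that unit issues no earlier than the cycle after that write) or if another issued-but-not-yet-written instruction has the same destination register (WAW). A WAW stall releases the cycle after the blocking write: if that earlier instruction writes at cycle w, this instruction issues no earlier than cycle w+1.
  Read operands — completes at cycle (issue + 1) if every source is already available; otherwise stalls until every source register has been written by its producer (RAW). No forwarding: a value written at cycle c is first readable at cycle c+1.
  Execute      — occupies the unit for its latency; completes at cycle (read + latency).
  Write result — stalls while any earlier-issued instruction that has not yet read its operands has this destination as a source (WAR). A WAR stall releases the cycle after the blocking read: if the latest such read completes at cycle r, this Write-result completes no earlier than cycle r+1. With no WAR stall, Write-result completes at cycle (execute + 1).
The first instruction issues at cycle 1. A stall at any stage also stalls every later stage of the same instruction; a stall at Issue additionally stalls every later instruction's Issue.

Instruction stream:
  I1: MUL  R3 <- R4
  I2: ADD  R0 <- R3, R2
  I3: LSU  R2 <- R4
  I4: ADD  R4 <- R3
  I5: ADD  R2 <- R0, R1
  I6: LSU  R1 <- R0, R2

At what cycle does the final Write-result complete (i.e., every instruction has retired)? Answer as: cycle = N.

cycle = 26

c1: I1 dispatched to MUL
c2: I1 operands ready; I2 dispatched to ADD
c3: I3 dispatched to LSU
c4: I3 operands ready
c5: I3 complete
c8: I1 complete
c9: R3←I1
c10: I2 operands ready
c11: R2←I3
c12: I2 complete
c13: R0←I2
c14: I4 dispatched to ADD
c15: I4 operands ready
c17: I4 complete
c18: R4←I4
c19: I5 dispatched to ADD
c20: I5 operands ready; I6 dispatched to LSU
c22: I5 complete
c23: R2←I5
c24: I6 operands ready
c25: I6 complete
c26: R1←I6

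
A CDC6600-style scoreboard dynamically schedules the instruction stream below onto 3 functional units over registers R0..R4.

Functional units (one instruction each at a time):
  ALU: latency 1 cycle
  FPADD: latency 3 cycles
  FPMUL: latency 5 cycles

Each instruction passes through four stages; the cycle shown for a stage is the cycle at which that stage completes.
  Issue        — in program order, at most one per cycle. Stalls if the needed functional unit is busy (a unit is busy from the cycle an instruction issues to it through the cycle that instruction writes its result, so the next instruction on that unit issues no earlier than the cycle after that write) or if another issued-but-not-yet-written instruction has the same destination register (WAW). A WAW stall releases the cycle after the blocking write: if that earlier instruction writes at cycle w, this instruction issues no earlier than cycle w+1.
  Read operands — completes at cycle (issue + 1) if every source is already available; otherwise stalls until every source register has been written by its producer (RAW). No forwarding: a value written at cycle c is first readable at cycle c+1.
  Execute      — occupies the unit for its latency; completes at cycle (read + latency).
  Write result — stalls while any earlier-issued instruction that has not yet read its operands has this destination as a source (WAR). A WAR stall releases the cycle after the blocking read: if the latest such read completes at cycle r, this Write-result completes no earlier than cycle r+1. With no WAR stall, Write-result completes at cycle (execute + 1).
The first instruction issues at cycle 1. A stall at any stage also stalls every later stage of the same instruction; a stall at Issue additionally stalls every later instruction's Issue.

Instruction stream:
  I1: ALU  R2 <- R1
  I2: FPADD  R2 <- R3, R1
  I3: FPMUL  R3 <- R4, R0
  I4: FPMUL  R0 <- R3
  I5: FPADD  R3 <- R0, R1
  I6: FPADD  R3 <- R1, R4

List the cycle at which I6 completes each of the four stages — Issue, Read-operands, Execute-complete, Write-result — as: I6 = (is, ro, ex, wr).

t=1  I1 issues→ALU
t=2  I1 reads
t=3  I1 exec-done
t=4  I1 writes R2
t=5  I2 issues→FPADD
t=6  I2 reads; I3 issues→FPMUL
t=7  I3 reads
t=9  I2 exec-done
t=10  I2 writes R2
t=12  I3 exec-done
t=13  I3 writes R3
t=14  I4 issues→FPMUL
t=15  I4 reads; I5 issues→FPADD
t=20  I4 exec-done
t=21  I4 writes R0
t=22  I5 reads
t=25  I5 exec-done
t=26  I5 writes R3
t=27  I6 issues→FPADD
t=28  I6 reads
t=31  I6 exec-done
t=32  I6 writes R3

I6 = (27, 28, 31, 32)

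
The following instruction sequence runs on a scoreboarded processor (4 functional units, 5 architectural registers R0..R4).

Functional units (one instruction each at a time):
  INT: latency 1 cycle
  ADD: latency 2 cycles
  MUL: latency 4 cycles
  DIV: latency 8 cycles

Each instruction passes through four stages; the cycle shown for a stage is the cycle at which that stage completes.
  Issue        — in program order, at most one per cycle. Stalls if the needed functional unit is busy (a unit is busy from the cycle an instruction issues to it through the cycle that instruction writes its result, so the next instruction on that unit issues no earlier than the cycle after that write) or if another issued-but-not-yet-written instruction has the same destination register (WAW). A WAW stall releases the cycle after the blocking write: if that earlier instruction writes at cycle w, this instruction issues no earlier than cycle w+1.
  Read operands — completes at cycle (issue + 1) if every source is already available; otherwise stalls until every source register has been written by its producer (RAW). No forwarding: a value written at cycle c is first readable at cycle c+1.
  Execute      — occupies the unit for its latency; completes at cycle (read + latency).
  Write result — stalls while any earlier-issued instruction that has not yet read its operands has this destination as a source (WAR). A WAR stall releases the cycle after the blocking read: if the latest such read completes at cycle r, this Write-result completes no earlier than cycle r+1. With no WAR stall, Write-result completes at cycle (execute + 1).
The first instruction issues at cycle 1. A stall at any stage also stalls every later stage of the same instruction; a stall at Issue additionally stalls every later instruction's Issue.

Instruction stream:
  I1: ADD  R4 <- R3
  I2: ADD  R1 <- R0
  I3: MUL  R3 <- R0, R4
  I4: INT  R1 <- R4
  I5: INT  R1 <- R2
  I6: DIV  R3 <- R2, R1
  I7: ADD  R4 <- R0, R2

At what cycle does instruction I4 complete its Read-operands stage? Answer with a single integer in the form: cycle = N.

I1  is:1  ro:2  ex:4  wr:5
I2  is:6  ro:7  ex:9  wr:10  — struct: ADD busy until I1 writes@5
I3  is:7  ro:8  ex:12  wr:13
I4  is:11  ro:12  ex:13  wr:14  — WAW R1: wait I2 write@10
I5  is:15  ro:16  ex:17  wr:18  — struct: INT busy until I4 writes@14
I6  is:16  ro:19  ex:27  wr:28  — RAW R1: wait I5 write@18
I7  is:17  ro:18  ex:20  wr:21

cycle = 12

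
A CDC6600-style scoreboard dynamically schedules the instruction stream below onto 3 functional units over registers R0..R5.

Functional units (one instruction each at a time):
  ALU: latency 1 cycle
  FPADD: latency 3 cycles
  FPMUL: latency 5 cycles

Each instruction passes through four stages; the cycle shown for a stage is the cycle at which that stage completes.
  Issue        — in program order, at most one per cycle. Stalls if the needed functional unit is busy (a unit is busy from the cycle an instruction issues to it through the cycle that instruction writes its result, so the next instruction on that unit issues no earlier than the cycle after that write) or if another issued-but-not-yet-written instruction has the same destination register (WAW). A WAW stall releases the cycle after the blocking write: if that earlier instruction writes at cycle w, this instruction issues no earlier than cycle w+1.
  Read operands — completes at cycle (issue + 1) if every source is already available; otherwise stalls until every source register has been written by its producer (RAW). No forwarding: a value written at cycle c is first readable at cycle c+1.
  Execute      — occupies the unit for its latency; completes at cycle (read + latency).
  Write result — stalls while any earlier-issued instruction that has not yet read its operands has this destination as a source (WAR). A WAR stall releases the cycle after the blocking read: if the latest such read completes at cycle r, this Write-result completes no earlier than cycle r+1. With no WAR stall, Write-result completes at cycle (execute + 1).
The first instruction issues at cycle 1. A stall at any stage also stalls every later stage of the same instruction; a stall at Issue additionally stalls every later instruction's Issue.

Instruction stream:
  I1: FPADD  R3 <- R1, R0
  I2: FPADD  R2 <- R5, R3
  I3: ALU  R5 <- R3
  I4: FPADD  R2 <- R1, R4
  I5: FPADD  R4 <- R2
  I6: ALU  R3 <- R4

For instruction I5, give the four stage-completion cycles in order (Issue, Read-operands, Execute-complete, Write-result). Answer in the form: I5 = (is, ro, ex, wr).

[I1] 1/2/5/6
[I2] 7/8/11/12  (struct: FPADD busy until I1 writes@6)
[I3] 8/9/10/11
[I4] 13/14/17/18  (struct: FPADD busy until I2 writes@12)
[I5] 19/20/23/24  (struct: FPADD busy until I4 writes@18)
[I6] 20/25/26/27  (RAW R4: wait I5 write@24)

I5 = (19, 20, 23, 24)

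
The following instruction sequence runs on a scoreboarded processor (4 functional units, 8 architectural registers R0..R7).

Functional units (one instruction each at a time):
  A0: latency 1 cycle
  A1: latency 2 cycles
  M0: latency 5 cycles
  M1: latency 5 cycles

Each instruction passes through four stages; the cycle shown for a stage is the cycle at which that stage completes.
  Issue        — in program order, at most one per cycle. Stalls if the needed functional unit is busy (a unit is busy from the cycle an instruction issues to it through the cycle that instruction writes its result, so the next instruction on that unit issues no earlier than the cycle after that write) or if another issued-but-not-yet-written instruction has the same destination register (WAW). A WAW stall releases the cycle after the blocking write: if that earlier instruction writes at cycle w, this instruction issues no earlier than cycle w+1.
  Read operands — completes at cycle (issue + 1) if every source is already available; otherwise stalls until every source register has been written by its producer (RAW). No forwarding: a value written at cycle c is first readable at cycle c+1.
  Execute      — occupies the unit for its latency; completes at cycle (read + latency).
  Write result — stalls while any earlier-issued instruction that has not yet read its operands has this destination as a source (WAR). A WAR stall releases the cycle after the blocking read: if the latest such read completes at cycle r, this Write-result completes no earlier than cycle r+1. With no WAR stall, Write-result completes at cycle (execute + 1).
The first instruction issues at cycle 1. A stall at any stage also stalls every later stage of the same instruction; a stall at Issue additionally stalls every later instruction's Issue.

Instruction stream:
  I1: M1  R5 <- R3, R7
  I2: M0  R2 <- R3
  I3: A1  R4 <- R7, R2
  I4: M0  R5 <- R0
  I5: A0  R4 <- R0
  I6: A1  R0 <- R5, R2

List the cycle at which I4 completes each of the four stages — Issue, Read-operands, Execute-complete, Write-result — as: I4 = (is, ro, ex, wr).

I4 = (10, 11, 16, 17)

  I1 | 1 | 2 | 7 | 8
  I2 | 2 | 3 | 8 | 9
  I3 | 3 | 10 | 12 | 13   RAW R2: wait I2 write@9
  I4 | 10 | 11 | 16 | 17   struct: M0 busy until I2 writes@9
  I5 | 14 | 15 | 16 | 17   WAW R4: wait I3 write@13
  I6 | 15 | 18 | 20 | 21   RAW R5: wait I4 write@17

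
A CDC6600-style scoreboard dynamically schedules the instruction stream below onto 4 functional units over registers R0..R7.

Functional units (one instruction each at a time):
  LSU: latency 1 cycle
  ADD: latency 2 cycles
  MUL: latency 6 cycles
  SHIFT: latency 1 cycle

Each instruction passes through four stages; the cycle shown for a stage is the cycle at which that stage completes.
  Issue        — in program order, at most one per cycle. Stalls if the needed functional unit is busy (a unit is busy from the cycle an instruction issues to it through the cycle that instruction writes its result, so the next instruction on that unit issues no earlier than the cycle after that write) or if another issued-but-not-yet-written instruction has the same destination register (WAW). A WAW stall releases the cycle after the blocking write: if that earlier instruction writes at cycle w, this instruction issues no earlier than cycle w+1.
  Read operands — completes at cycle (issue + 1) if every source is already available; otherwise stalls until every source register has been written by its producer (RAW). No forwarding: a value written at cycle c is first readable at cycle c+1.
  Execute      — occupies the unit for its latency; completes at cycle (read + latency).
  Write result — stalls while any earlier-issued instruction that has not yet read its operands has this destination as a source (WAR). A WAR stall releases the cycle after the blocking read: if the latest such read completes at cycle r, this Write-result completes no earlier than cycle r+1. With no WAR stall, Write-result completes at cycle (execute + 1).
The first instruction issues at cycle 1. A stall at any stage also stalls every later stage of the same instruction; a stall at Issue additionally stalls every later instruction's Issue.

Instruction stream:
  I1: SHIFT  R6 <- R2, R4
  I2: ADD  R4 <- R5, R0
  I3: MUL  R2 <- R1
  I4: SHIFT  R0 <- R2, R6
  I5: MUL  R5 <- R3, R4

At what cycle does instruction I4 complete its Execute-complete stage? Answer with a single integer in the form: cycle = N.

cycle = 13

1) issue 1, read 2, done 3, write 4
2) issue 2, read 3, done 5, write 6
3) issue 3, read 4, done 10, write 11
4) issue 5, read 12, done 13, write 14  <struct: SHIFT busy until I1 writes@4 / RAW R2: wait I3 write@11>
5) issue 12, read 13, done 19, write 20  <struct: MUL busy until I3 writes@11>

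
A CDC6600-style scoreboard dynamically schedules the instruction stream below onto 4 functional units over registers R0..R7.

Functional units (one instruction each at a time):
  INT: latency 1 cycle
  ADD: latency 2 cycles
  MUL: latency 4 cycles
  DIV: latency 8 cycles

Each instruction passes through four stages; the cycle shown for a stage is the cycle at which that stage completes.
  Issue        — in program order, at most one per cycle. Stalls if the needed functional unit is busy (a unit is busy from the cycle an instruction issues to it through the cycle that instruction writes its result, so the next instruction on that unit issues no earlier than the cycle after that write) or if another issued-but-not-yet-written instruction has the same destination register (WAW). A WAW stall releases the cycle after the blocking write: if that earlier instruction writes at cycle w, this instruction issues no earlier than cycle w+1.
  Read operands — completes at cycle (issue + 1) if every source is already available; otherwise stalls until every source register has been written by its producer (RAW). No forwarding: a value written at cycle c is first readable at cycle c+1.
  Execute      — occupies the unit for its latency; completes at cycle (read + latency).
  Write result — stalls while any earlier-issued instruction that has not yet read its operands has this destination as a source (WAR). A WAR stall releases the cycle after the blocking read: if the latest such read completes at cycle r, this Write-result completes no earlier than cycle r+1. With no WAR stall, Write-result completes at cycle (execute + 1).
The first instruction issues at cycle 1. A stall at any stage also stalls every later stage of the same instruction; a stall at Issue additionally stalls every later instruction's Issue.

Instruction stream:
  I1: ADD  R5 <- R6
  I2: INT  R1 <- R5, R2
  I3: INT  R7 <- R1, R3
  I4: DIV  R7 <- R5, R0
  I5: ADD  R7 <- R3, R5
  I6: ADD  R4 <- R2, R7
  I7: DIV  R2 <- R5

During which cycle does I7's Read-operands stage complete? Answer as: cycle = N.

[I1] 1/2/4/5
[I2] 2/6/7/8  (RAW R5: wait I1 write@5)
[I3] 9/10/11/12  (struct: INT busy until I2 writes@8)
[I4] 13/14/22/23  (WAW R7: wait I3 write@12)
[I5] 24/25/27/28  (WAW R7: wait I4 write@23)
[I6] 29/30/32/33  (struct: ADD busy until I5 writes@28)
[I7] 30/31/39/40

cycle = 31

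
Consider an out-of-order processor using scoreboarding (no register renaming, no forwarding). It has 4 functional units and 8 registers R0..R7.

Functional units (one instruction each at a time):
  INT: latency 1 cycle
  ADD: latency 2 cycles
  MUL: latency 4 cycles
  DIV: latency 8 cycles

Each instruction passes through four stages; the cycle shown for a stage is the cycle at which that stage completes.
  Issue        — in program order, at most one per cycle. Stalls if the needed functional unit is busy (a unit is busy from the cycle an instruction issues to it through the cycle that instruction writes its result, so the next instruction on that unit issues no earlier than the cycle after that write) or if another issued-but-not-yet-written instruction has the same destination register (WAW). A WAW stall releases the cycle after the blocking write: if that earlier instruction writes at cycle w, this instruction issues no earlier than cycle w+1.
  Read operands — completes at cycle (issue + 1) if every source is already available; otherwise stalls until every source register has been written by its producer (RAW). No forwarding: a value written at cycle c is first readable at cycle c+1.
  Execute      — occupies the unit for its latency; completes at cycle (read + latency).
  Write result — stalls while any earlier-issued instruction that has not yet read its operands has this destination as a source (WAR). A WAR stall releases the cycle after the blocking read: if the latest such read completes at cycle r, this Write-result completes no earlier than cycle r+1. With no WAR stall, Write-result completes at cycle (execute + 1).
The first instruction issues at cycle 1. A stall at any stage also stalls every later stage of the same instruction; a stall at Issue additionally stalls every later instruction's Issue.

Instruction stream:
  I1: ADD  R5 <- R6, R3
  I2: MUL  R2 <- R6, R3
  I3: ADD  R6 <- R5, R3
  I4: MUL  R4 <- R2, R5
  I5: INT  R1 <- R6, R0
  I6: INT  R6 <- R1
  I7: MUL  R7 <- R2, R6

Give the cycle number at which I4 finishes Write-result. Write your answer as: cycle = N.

cycle = 15

t=1  I1 issues→ADD
t=2  I1 reads | I2 issues→MUL
t=3  I2 reads
t=4  I1 exec-done
t=5  I1 writes R5
t=6  I3 issues→ADD
t=7  I2 exec-done | I3 reads
t=8  I2 writes R2
t=9  I3 exec-done | I4 issues→MUL
t=10  I3 writes R6 | I4 reads | I5 issues→INT
t=11  I5 reads
t=12  I5 exec-done
t=13  I5 writes R1
t=14  I4 exec-done | I6 issues→INT
t=15  I4 writes R4 | I6 reads
t=16  I6 exec-done | I7 issues→MUL
t=17  I6 writes R6
t=18  I7 reads
t=22  I7 exec-done
t=23  I7 writes R7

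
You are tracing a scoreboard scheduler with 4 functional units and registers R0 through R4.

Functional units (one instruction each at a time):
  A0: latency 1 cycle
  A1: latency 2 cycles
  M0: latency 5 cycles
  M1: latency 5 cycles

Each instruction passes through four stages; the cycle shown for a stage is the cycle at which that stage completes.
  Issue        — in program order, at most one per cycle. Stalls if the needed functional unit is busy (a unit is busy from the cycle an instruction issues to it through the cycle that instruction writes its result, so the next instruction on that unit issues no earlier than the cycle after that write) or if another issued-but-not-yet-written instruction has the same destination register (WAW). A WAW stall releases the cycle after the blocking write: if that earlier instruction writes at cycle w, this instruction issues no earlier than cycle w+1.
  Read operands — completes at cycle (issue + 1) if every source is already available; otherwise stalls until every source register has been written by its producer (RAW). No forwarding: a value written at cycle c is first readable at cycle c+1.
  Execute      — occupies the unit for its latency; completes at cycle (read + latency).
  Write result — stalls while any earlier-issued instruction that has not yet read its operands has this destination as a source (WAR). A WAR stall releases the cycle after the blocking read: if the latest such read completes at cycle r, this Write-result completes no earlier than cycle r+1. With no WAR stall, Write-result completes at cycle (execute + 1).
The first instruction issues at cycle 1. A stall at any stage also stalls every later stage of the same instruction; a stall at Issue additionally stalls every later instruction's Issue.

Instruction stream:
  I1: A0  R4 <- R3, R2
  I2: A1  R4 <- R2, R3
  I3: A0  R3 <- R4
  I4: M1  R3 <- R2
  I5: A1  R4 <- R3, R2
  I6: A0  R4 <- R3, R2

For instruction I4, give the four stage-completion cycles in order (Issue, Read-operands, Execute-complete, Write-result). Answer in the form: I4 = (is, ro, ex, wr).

I4 = (13, 14, 19, 20)

I1  is:1  ro:2  ex:3  wr:4
I2  is:5  ro:6  ex:8  wr:9  — WAW R4: wait I1 write@4
I3  is:6  ro:10  ex:11  wr:12  — RAW R4: wait I2 write@9
I4  is:13  ro:14  ex:19  wr:20  — WAW R3: wait I3 write@12
I5  is:14  ro:21  ex:23  wr:24  — RAW R3: wait I4 write@20
I6  is:25  ro:26  ex:27  wr:28  — WAW R4: wait I5 write@24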